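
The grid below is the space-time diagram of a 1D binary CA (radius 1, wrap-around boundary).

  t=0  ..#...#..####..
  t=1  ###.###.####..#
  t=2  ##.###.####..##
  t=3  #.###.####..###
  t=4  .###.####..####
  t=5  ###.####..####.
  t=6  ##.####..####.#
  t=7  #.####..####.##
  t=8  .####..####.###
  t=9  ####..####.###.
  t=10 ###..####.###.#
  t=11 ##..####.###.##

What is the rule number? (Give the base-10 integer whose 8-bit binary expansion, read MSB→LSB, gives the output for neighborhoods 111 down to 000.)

175

  [7] ### => #  t=0,i=10
  [6] ##. => .  t=0,i=12
  [5] #.# => #  t=1,i=3
  [4] #.. => .  t=0,i=3
  [3] .## => #  t=0,i=9
  [2] .#. => #  t=0,i=2
  [1] ..# => #  t=0,i=1
  [0] ... => #  t=0,i=0
  bits 10101111 = 175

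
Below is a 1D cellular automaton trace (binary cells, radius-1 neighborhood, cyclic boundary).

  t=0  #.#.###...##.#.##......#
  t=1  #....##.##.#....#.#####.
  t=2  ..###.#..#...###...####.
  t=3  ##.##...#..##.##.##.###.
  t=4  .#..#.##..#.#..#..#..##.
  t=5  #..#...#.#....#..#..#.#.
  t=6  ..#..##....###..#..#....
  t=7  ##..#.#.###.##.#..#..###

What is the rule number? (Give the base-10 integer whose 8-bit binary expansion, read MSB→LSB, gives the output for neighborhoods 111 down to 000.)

195

  ###|#  b7=1 t=0,i=5
  ##.|#  b6=1 t=0,i=0
  #.#|.  b5=0 t=0,i=1
  #..|.  b4=0 t=0,i=7
  .##|.  b3=0 t=0,i=4
  .#.|.  b2=0 t=0,i=2
  ..#|#  b1=1 t=0,i=9
  ...|#  b0=1 t=0,i=8
  bits 11000011 = 195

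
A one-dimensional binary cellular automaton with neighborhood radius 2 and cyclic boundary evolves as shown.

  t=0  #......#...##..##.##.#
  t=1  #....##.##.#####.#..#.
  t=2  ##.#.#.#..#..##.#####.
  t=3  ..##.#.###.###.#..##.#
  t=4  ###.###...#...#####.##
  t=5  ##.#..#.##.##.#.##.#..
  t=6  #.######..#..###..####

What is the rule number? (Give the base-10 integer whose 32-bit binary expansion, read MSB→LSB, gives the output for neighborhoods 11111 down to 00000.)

3728612326

  nb #####: next=#  (t=1,i=13, bit31=1)
  nb ####.: next=#  (t=1,i=14, bit30=1)
  nb ###.#: next=.  (t=1,i=15, bit29=0)
  nb ###..: next=#  (t=4,i=6, bit28=1)
  nb ##.##: next=#  (t=0,i=17, bit27=1)
  nb ##.#.: next=#  (t=1,i=16, bit26=1)
  nb ##..#: next=#  (t=0,i=13, bit25=1)
  nb ##...: next=.  (t=0,i=1, bit24=0)
  nb #.###: next=.  (t=1,i=11, bit23=0)
  nb #.##.: next=.  (t=0,i=18, bit22=0)
  nb #.#.#: next=#  (t=2,i=3, bit21=1)
  nb #.#..: next=#  (t=1,i=0, bit20=1)
  nb #..##: next=#  (t=0,i=14, bit19=1)
  nb #..#.: next=#  (t=1,i=19, bit18=1)
  nb #...#: next=#  (t=0,i=9, bit17=1)
  nb #....: next=.  (t=0,i=2, bit16=0)
  nb .####: next=.  (t=1,i=12, bit15=0)
  nb .###.: next=.  (t=3,i=8, bit14=0)
  nb .##.#: next=.  (t=0,i=16, bit13=0)
  nb .##..: next=#  (t=0,i=0, bit12=1)
  nb .#.##: next=#  (t=3,i=6, bit11=1)
  nb .#.#.: next=.  (t=1,i=21, bit10=0)
  nb .#..#: next=#  (t=1,i=18, bit9=1)
  nb .#...: next=#  (t=0,i=8, bit8=1)
  nb ..###: next=#  (t=4,i=14, bit7=1)
  nb ..##.: next=#  (t=0,i=11, bit6=1)
  nb ..#.#: next=#  (t=1,i=20, bit5=1)
  nb ..#..: next=.  (t=0,i=7, bit4=0)
  nb ...##: next=.  (t=0,i=10, bit3=0)
  nb ...#.: next=#  (t=0,i=6, bit2=1)
  nb ....#: next=#  (t=0,i=5, bit1=1)
  nb .....: next=.  (t=0,i=3, bit0=0)
  bits 11011110001111100001101111100110 = 3728612326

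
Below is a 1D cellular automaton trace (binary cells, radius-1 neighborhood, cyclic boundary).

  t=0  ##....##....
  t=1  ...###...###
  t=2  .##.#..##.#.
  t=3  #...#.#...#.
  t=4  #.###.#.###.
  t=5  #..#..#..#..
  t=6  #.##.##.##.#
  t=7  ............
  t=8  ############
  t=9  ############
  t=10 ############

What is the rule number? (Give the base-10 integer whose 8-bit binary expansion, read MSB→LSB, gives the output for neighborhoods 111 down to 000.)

135

  [7] ### => #  t=1,i=4
  [6] ##. => .  t=0,i=1
  [5] #.# => .  t=2,i=3
  [4] #.. => .  t=0,i=2
  [3] .## => .  t=0,i=0
  [2] .#. => #  t=2,i=4
  [1] ..# => #  t=0,i=5
  [0] ... => #  t=0,i=3
  bits 10000111 = 135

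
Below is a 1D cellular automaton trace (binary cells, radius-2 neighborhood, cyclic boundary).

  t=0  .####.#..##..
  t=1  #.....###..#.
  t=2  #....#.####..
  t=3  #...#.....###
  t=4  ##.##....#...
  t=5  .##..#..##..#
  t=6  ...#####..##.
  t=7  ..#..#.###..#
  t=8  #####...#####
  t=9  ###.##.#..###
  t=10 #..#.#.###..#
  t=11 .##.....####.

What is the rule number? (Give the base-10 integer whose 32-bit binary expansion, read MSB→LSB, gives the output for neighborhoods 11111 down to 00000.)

2602328604

  nb #####: next=#  (t=6,i=5, bit31=1)
  nb ####.: next=.  (t=0,i=3, bit30=0)
  nb ###.#: next=.  (t=0,i=4, bit29=0)
  nb ###..: next=#  (t=1,i=8, bit28=1)
  nb ##.##: next=#  (t=4,i=2, bit27=1)
  nb ##.#.: next=.  (t=0,i=5, bit26=0)
  nb ##..#: next=#  (t=1,i=9, bit25=1)
  nb ##...: next=#  (t=0,i=11, bit24=1)
  nb #.###: next=.  (t=2,i=7, bit23=0)
  nb #.##.: next=.  (t=4,i=3, bit22=0)
  nb #.#.#: next=.  (t=10,i=5, bit21=0)
  nb #.#..: next=#  (t=0,i=6, bit20=1)
  nb #..##: next=#  (t=0,i=8, bit19=1)
  nb #..#.: next=#  (t=1,i=10, bit18=1)
  nb #...#: next=.  (t=0,i=12, bit17=0)
  nb #....: next=.  (t=1,i=2, bit16=0)
  nb .####: next=.  (t=0,i=2, bit15=0)
  nb .###.: next=#  (t=1,i=7, bit14=1)
  nb .##.#: next=#  (t=4,i=1, bit13=1)
  nb .##..: next=.  (t=0,i=10, bit12=0)
  nb .#.##: next=.  (t=2,i=6, bit11=0)
  nb .#.#.: next=.  (t=1,i=12, bit10=0)
  nb .#..#: next=#  (t=0,i=7, bit9=1)
  nb .#...: next=.  (t=1,i=1, bit8=0)
  nb ..###: next=.  (t=0,i=1, bit7=0)
  nb ..##.: next=.  (t=0,i=9, bit6=0)
  nb ..#.#: next=.  (t=1,i=11, bit5=0)
  nb ..#..: next=#  (t=2,i=0, bit4=1)
  nb ...##: next=#  (t=0,i=0, bit3=1)
  nb ...#.: next=#  (t=2,i=4, bit2=1)
  nb ....#: next=.  (t=1,i=4, bit1=0)
  nb .....: next=.  (t=1,i=3, bit0=0)
  bits 10011011000111000110001000011100 = 2602328604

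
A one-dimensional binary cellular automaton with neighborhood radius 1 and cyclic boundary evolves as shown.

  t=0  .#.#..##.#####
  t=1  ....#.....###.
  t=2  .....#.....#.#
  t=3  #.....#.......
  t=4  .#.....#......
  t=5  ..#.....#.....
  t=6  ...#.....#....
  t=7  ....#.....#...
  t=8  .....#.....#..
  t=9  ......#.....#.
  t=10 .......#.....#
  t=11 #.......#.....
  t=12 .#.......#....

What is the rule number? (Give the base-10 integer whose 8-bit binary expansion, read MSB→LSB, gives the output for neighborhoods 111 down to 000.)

  nb ###: next=#  (t=0,i=10, bit7=1)
  nb ##.: next=.  (t=0,i=7, bit6=0)
  nb #.#: next=.  (t=0,i=0, bit5=0)
  nb #..: next=#  (t=0,i=4, bit4=1)
  nb .##: next=.  (t=0,i=6, bit3=0)
  nb .#.: next=.  (t=0,i=1, bit2=0)
  nb ..#: next=.  (t=0,i=5, bit1=0)
  nb ...: next=.  (t=1,i=0, bit0=0)
  bits 10010000 = 144

144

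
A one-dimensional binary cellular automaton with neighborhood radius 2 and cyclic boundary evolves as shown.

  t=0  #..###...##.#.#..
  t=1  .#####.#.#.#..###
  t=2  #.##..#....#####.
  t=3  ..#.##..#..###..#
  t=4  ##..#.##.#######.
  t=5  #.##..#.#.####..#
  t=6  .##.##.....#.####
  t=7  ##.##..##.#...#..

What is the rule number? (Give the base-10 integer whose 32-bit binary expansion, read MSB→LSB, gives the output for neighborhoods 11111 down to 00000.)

  [31] ##### => #  t=1,i=3
  [30] ####. => .  t=1,i=4
  [29] ###.# => .  t=1,i=5
  [28] ###.. => #  t=0,i=5
  [27] ##.## => #  t=1,i=0
  [26] ##.#. => #  t=0,i=11
  [25] ##..# => #  t=2,i=4
  [24] ##... => .  t=0,i=6
  [23] #.### => .  t=1,i=1
  [22] #.##. => #  t=2,i=2
  [21] #.#.# => .  t=0,i=12
  [20] #.#.. => #  t=0,i=14
  [19] #..## => #  t=0,i=2
  [18] #..#. => #  t=0,i=16
  [17] #...# => #  t=0,i=7
  [16] #.... => #  t=2,i=8
  [15] .#### => #  t=1,i=2
  [14] .###. => #  t=0,i=4
  [13] .##.# => .  t=0,i=10
  [12] .##.. => .  t=2,i=3
  [11] .#.## => .  t=2,i=1
  [10] .#.#. => .  t=0,i=13
  [9] .#..# => #  t=0,i=1
  [8] .#... => .  t=2,i=7
  [7] ..### => #  t=0,i=3
  [6] ..##. => #  t=0,i=9
  [5] ..#.# => .  t=3,i=2
  [4] ..#.. => .  t=0,i=0
  [3] ...## => .  t=0,i=8
  [2] ...#. => #  t=6,i=10
  [1] ....# => .  t=2,i=9
  [0] ..... => #  t=6,i=8
  bits 10011110010111111100001011000101 = 2657075909

2657075909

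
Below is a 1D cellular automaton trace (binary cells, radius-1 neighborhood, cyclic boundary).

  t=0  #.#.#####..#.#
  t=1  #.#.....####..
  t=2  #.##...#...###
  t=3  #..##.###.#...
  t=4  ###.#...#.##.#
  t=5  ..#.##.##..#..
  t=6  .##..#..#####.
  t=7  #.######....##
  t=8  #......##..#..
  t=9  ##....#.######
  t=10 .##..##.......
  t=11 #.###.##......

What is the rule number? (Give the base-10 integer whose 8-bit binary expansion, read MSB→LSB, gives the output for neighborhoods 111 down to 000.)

  nb ###: next=.  (t=0,i=5, bit7=0)
  nb ##.: next=#  (t=0,i=0, bit6=1)
  nb #.#: next=.  (t=0,i=1, bit5=0)
  nb #..: next=#  (t=0,i=9, bit4=1)
  nb .##: next=.  (t=0,i=4, bit3=0)
  nb .#.: next=#  (t=0,i=2, bit2=1)
  nb ..#: next=#  (t=0,i=10, bit1=1)
  nb ...: next=.  (t=1,i=4, bit0=0)
  bits 01010110 = 86

86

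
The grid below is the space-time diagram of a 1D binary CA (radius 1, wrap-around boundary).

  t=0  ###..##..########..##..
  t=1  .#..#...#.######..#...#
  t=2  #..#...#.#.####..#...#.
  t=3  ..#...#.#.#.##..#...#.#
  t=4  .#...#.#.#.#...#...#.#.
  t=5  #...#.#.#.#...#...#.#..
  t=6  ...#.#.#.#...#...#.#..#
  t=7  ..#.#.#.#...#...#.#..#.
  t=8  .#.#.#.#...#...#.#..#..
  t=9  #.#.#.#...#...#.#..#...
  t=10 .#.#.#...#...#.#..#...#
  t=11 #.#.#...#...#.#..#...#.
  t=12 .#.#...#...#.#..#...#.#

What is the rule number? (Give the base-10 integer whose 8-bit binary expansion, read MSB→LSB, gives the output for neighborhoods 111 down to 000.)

  ### -> #   bit 7 = 1  t=0,i=1
  ##. -> .   bit 6 = 0  t=0,i=2
  #.# -> #   bit 5 = 1  t=1,i=0
  #.. -> .   bit 4 = 0  t=0,i=3
  .## -> .   bit 3 = 0  t=0,i=0
  .#. -> .   bit 2 = 0  t=1,i=1
  ..# -> #   bit 1 = 1  t=0,i=4
  ... -> .   bit 0 = 0  t=1,i=6
  bits 10100010 = 162

162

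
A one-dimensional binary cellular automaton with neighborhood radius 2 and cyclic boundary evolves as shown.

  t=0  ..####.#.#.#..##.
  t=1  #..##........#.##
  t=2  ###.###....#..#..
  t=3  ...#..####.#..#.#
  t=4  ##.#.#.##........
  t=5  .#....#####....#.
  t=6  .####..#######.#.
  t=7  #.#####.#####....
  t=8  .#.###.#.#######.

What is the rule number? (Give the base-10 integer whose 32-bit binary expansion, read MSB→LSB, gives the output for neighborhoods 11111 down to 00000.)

3679172882

  nb #####: next=#  (t=5,i=8, bit31=1)
  nb ####.: next=#  (t=0,i=4, bit30=1)
  nb ###.#: next=.  (t=0,i=5, bit29=0)
  nb ###..: next=#  (t=1,i=0, bit28=1)
  nb ##.##: next=#  (t=2,i=3, bit27=1)
  nb ##.#.: next=.  (t=0,i=6, bit26=0)
  nb ##..#: next=#  (t=1,i=1, bit25=1)
  nb ##...: next=#  (t=0,i=16, bit24=1)
  nb #.###: next=.  (t=1,i=15, bit23=0)
  nb #.##.: next=#  (t=4,i=7, bit22=1)
  nb #.#.#: next=.  (t=0,i=7, bit21=0)
  nb #.#..: next=.  (t=0,i=11, bit20=0)
  nb #..##: next=#  (t=0,i=13, bit19=1)
  nb #..#.: next=.  (t=2,i=13, bit18=0)
  nb #...#: next=#  (t=0,i=0, bit17=1)
  nb #....: next=#  (t=1,i=6, bit16=1)
  nb .####: next=#  (t=0,i=3, bit15=1)
  nb .###.: next=.  (t=1,i=16, bit14=0)
  nb .##.#: next=#  (t=4,i=1, bit13=1)
  nb .##..: next=#  (t=0,i=15, bit12=1)
  nb .#.##: next=#  (t=1,i=14, bit11=1)
  nb .#.#.: next=.  (t=0,i=8, bit10=0)
  nb .#..#: next=.  (t=0,i=12, bit9=0)
  nb .#...: next=#  (t=3,i=0, bit8=1)
  nb ..###: next=.  (t=0,i=2, bit7=0)
  nb ..##.: next=.  (t=0,i=14, bit6=0)
  nb ..#.#: next=.  (t=1,i=13, bit5=0)
  nb ..#..: next=#  (t=2,i=11, bit4=1)
  nb ...##: next=.  (t=0,i=1, bit3=0)
  nb ...#.: next=.  (t=1,i=12, bit2=0)
  nb ....#: next=#  (t=1,i=11, bit1=1)
  nb .....: next=.  (t=1,i=7, bit0=0)
  bits 11011011010010111011100100010010 = 3679172882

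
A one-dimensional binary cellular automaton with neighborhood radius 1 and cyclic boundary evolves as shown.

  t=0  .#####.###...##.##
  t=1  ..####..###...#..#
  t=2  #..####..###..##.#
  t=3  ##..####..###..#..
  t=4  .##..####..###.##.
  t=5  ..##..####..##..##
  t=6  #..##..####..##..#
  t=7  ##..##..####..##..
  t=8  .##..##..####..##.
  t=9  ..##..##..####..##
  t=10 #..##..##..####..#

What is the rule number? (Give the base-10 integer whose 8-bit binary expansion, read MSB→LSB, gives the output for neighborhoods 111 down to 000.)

212

  nb ###: next=#  (t=0,i=2, bit7=1)
  nb ##.: next=#  (t=0,i=5, bit6=1)
  nb #.#: next=.  (t=0,i=0, bit5=0)
  nb #..: next=#  (t=0,i=10, bit4=1)
  nb .##: next=.  (t=0,i=1, bit3=0)
  nb .#.: next=#  (t=1,i=14, bit2=1)
  nb ..#: next=.  (t=0,i=12, bit1=0)
  nb ...: next=.  (t=0,i=11, bit0=0)
  bits 11010100 = 212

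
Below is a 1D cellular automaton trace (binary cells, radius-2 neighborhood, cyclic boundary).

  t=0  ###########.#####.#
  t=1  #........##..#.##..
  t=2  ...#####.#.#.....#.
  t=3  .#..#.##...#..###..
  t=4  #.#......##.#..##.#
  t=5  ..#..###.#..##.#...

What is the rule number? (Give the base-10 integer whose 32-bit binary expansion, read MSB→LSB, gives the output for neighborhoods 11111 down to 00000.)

1913832007

  ##### -> .   bit 31 = 0  t=0,i=1
  ####. -> #   bit 30 = 1  t=0,i=9
  ###.# -> #   bit 29 = 1  t=0,i=10
  ###.. -> #   bit 28 = 1  t=3,i=16
  ##.## -> .   bit 27 = 0  t=0,i=11
  ##.#. -> .   bit 26 = 0  t=2,i=8
  ##..# -> #   bit 25 = 1  t=1,i=11
  ##... -> .   bit 24 = 0  t=3,i=8
  #.### -> .   bit 23 = 0  t=0,i=12
  #.##. -> .   bit 22 = 0  t=1,i=15
  #.#.# -> .   bit 21 = 0  t=2,i=9
  #.#.. -> #   bit 20 = 1  t=2,i=11
  #..## -> .   bit 19 = 0  t=3,i=13
  #..#. -> .   bit 18 = 0  t=1,i=12
  #...# -> #   bit 17 = 1  t=3,i=9
  #.... -> .   bit 16 = 0  t=1,i=2
  .#### -> #   bit 15 = 1  t=0,i=0
  .###. -> #   bit 14 = 1  t=3,i=15
  .##.# -> .   bit 13 = 0  t=4,i=0
  .##.. -> .   bit 12 = 0  t=1,i=10
  .#.## -> .   bit 11 = 0  t=1,i=14
  .#.#. -> .   bit 10 = 0  t=2,i=10
  .#..# -> #   bit 9 = 1  t=3,i=2
  .#... -> .   bit 8 = 0  t=1,i=1
  ..### -> .   bit 7 = 0  t=2,i=3
  ..##. -> #   bit 6 = 1  t=1,i=9
  ..#.# -> .   bit 5 = 0  t=1,i=13
  ..#.. -> .   bit 4 = 0  t=1,i=0
  ...## -> .   bit 3 = 0  t=1,i=8
  ...#. -> #   bit 2 = 1  t=2,i=16
  ....# -> #   bit 1 = 1  t=1,i=7
  ..... -> #   bit 0 = 1  t=1,i=3
  bits 01110010000100101100001001000111 = 1913832007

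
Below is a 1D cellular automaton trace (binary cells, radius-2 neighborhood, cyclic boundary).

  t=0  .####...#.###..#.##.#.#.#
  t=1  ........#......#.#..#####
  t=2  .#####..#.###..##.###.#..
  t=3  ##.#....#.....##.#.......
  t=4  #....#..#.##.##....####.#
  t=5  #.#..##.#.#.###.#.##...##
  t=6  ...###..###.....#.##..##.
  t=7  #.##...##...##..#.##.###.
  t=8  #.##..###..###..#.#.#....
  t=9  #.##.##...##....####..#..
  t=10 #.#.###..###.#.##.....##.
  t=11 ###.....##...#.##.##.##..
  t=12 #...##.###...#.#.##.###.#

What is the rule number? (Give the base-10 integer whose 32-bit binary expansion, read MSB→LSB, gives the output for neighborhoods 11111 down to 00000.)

  [31] ##### => #  t=1,i=22
  [30] ####. => .  t=0,i=3
  [29] ###.# => .  t=2,i=20
  [28] ###.. => .  t=0,i=4
  [27] ##.## => #  t=2,i=17
  [26] ##.#. => .  t=0,i=19
  [25] ##..# => .  t=0,i=13
  [24] ##... => .  t=0,i=5
  [23] #.### => .  t=0,i=1
  [22] #.##. => #  t=0,i=17
  [21] #.#.# => #  t=0,i=20
  [20] #.#.. => .  t=1,i=17
  [19] #..## => #  t=1,i=19
  [18] #..#. => .  t=0,i=14
  [17] #...# => .  t=0,i=6
  [16] #.... => #  t=1,i=1
  [15] .#### => .  t=0,i=2
  [14] .###. => .  t=0,i=11
  [13] .##.# => .  t=0,i=18
  [12] .##.. => #  t=4,i=0
  [11] .#.## => .  t=0,i=0
  [10] .#.#. => #  t=0,i=21
  [9] .#..# => #  t=1,i=18
  [8] .#... => .  t=1,i=9
  [7] ..### => #  t=1,i=20
  [6] ..##. => #  t=2,i=15
  [5] ..#.# => #  t=0,i=8
  [4] ..#.. => #  t=1,i=8
  [3] ...## => #  t=2,i=0
  [2] ...#. => .  t=0,i=7
  [1] ....# => .  t=1,i=6
  [0] ..... => #  t=1,i=2
  bits 10001000011010010001011011111001 = 2288588537

2288588537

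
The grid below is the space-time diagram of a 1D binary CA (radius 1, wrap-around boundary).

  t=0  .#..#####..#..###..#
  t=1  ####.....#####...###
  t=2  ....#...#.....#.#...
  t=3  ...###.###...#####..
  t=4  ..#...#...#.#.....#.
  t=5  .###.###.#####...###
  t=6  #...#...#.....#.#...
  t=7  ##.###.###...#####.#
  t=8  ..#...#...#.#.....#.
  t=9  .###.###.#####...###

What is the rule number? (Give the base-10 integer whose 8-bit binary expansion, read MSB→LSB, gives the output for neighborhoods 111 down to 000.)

54

  ###|.  b7=0 t=0,i=5
  ##.|.  b6=0 t=0,i=8
  #.#|#  b5=1 t=0,i=0
  #..|#  b4=1 t=0,i=2
  .##|.  b3=0 t=0,i=4
  .#.|#  b2=1 t=0,i=1
  ..#|#  b1=1 t=0,i=3
  ...|.  b0=0 t=1,i=5
  bits 00110110 = 54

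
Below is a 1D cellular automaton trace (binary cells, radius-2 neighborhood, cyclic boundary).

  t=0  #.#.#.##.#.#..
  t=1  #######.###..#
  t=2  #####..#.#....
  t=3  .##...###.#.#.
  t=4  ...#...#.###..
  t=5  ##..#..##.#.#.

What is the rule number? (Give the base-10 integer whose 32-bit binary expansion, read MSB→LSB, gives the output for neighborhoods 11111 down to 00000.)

2372193571

  ##### -> #   bit 31 = 1  t=1,i=1
  ####. -> .   bit 30 = 0  t=1,i=5
  ###.# -> .   bit 29 = 0  t=1,i=6
  ###.. -> .   bit 28 = 0  t=1,i=10
  ##.## -> #   bit 27 = 1  t=1,i=7
  ##.#. -> #   bit 26 = 1  t=0,i=8
  ##..# -> .   bit 25 = 0  t=1,i=11
  ##... -> #   bit 24 = 1  t=3,i=3
  #.### -> .   bit 23 = 0  t=1,i=8
  #.##. -> #   bit 22 = 1  t=0,i=6
  #.#.# -> #   bit 21 = 1  t=0,i=2
  #.#.. -> .   bit 20 = 0  t=0,i=11
  #..## -> .   bit 19 = 0  t=1,i=12
  #..#. -> #   bit 18 = 1  t=0,i=13
  #...# -> .   bit 17 = 0  t=3,i=4
  #.... -> .   bit 16 = 0  t=2,i=11
  .#### -> #   bit 15 = 1  t=1,i=0
  .###. -> #   bit 14 = 1  t=1,i=9
  .##.# -> .   bit 13 = 0  t=0,i=7
  .##.. -> .   bit 12 = 0  t=3,i=2
  .#.## -> #   bit 11 = 1  t=0,i=5
  .#.#. -> #   bit 10 = 1  t=0,i=1
  .#..# -> .   bit 9 = 0  t=0,i=12
  .#... -> #   bit 8 = 1  t=2,i=10
  ..### -> .   bit 7 = 0  t=1,i=13
  ..##. -> .   bit 6 = 0  t=3,i=1
  ..#.# -> #   bit 5 = 1  t=0,i=0
  ..#.. -> .   bit 4 = 0  t=4,i=3
  ...## -> .   bit 3 = 0  t=2,i=13
  ...#. -> .   bit 2 = 0  t=4,i=2
  ....# -> #   bit 1 = 1  t=2,i=12
  ..... -> #   bit 0 = 1  t=4,i=0
  bits 10001101011001001100110100100011 = 2372193571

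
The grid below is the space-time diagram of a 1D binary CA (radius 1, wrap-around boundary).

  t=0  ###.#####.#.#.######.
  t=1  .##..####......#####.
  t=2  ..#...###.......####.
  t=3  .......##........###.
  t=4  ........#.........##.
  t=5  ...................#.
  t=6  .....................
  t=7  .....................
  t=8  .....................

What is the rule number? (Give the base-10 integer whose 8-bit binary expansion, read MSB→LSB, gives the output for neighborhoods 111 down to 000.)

  ###|#  b7=1 t=0,i=1
  ##.|#  b6=1 t=0,i=2
  #.#|.  b5=0 t=0,i=3
  #..|.  b4=0 t=1,i=3
  .##|.  b3=0 t=0,i=0
  .#.|.  b2=0 t=0,i=10
  ..#|.  b1=0 t=1,i=0
  ...|.  b0=0 t=1,i=10
  bits 11000000 = 192

192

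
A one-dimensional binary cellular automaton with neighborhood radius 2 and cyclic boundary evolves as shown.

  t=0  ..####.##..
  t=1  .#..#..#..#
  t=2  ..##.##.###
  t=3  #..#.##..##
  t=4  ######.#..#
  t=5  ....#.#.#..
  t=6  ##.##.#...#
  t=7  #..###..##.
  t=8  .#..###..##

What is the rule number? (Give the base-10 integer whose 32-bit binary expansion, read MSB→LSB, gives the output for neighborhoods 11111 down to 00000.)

  #####|.  b31=0 t=4,i=1
  ####.|#  b30=1 t=0,i=4
  ###.#|.  b29=0 t=0,i=5
  ###..|#  b28=1 t=2,i=10
  ##.##|.  b27=0 t=0,i=6
  ##.#.|#  b26=1 t=4,i=6
  ##..#|#  b25=1 t=2,i=0
  ##...|.  b24=0 t=0,i=9
  #.###|.  b23=0 t=2,i=8
  #.##.|#  b22=1 t=0,i=7
  #.#.#|#  b21=1 t=5,i=6
  #.#..|.  b20=0 t=1,i=1
  #..##|.  b19=0 t=2,i=1
  #..#.|#  b18=1 t=1,i=3
  #...#|#  b17=1 t=6,i=8
  #....|#  b16=1 t=0,i=10
  .####|.  b15=0 t=0,i=3
  .###.|#  b14=1 t=2,i=9
  .##.#|#  b13=1 t=2,i=3
  .##..|.  b12=0 t=0,i=8
  .#.##|#  b11=1 t=3,i=4
  .#.#.|.  b10=0 t=1,i=0
  .#..#|#  b9=1 t=1,i=2
  .#...|.  b8=0 t=5,i=9
  ..###|.  b7=0 t=0,i=2
  ..##.|.  b6=0 t=2,i=2
  ..#.#|#  b5=1 t=1,i=10
  ..#..|.  b4=0 t=1,i=4
  ...##|#  b3=1 t=0,i=1
  ...#.|#  b2=1 t=5,i=3
  ....#|.  b1=0 t=0,i=0
  .....|#  b0=1 t=5,i=0
  bits 01010110011001110110101000101101 = 1449617965

1449617965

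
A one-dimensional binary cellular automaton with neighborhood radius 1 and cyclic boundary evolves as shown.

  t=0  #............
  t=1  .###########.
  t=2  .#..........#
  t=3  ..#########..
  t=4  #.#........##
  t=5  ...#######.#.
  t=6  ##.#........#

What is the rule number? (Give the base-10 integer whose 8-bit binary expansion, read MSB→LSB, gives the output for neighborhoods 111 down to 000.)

25

  ### -> .   bit 7 = 0  t=1,i=2
  ##. -> .   bit 6 = 0  t=1,i=11
  #.# -> .   bit 5 = 0  t=2,i=0
  #.. -> #   bit 4 = 1  t=0,i=1
  .## -> #   bit 3 = 1  t=1,i=1
  .#. -> .   bit 2 = 0  t=0,i=0
  ..# -> .   bit 1 = 0  t=0,i=12
  ... -> #   bit 0 = 1  t=0,i=2
  bits 00011001 = 25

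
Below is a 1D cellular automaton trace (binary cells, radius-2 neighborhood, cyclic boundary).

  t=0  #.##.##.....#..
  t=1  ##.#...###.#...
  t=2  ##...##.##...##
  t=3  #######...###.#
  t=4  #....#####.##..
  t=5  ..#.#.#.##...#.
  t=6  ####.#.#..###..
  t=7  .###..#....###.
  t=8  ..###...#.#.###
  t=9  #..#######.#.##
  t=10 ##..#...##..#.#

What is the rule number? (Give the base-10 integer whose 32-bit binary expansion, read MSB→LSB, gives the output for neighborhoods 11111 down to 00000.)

  [31] ##### => .  t=3,i=1
  [30] ####. => #  t=2,i=0
  [29] ###.# => #  t=1,i=9
  [28] ###.. => #  t=2,i=1
  [27] ##.## => .  t=0,i=4
  [26] ##.#. => .  t=1,i=2
  [25] ##..# => #  t=4,i=13
  [24] ##... => #  t=0,i=7
  [23] #.### => .  t=3,i=14
  [22] #.##. => .  t=0,i=2
  [21] #.#.# => .  t=5,i=4
  [20] #.#.. => .  t=1,i=3
  [19] #..## => .  t=6,i=9
  [18] #..#. => .  t=0,i=14
  [17] #...# => #  t=1,i=5
  [16] #.... => #  t=0,i=8
  [15] .#### => #  t=2,i=14
  [14] .###. => #  t=1,i=8
  [13] .##.# => #  t=0,i=3
  [12] .##.. => .  t=0,i=6
  [11] .#.## => #  t=0,i=1
  [10] .#.#. => #  t=5,i=3
  [9] .#..# => .  t=0,i=13
  [8] .#... => .  t=1,i=4
  [7] ..### => .  t=1,i=7
  [6] ..##. => #  t=1,i=0
  [5] ..#.# => #  t=0,i=0
  [4] ..#.. => .  t=0,i=12
  [3] ...## => #  t=1,i=6
  [2] ...#. => #  t=0,i=11
  [1] ....# => .  t=0,i=10
  [0] ..... => #  t=0,i=9
  bits 01110011000000111110110001101101 = 1929636973

1929636973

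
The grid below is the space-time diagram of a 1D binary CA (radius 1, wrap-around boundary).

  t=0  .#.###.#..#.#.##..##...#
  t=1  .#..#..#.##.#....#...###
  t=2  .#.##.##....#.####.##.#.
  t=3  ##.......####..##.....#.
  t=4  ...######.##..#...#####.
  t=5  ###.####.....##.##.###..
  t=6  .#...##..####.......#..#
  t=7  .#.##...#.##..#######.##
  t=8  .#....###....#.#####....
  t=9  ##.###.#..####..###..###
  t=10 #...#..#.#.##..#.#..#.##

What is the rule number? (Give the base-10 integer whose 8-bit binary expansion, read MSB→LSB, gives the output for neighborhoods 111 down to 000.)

  ### -> #   bit 7 = 1  t=0,i=4
  ##. -> .   bit 6 = 0  t=0,i=5
  #.# -> .   bit 5 = 0  t=0,i=0
  #.. -> .   bit 4 = 0  t=0,i=8
  .## -> .   bit 3 = 0  t=0,i=3
  .#. -> #   bit 2 = 1  t=0,i=1
  ..# -> #   bit 1 = 1  t=0,i=9
  ... -> #   bit 0 = 1  t=0,i=21
  bits 10000111 = 135

135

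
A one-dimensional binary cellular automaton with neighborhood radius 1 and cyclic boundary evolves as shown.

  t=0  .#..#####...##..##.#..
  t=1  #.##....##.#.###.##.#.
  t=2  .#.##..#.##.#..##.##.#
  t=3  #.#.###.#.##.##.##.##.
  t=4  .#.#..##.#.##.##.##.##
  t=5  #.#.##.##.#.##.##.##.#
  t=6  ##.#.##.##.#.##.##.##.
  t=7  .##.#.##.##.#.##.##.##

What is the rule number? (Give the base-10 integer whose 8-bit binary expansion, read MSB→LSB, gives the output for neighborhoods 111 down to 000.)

  ###|.  b7=0 t=0,i=5
  ##.|#  b6=1 t=0,i=8
  #.#|#  b5=1 t=0,i=18
  #..|#  b4=1 t=0,i=2
  .##|.  b3=0 t=0,i=4
  .#.|.  b2=0 t=0,i=1
  ..#|#  b1=1 t=0,i=0
  ...|.  b0=0 t=0,i=10
  bits 01110010 = 114

114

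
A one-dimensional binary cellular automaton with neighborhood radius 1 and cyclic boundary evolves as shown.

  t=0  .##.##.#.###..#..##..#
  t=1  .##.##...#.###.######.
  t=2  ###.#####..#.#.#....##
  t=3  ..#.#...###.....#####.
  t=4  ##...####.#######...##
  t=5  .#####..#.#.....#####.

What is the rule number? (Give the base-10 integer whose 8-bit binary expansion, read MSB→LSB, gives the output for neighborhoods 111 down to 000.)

  ###|.  b7=0 t=0,i=10
  ##.|#  b6=1 t=0,i=2
  #.#|.  b5=0 t=0,i=0
  #..|#  b4=1 t=0,i=12
  .##|#  b3=1 t=0,i=1
  .#.|.  b2=0 t=0,i=7
  ..#|#  b1=1 t=0,i=13
  ...|#  b0=1 t=1,i=7
  bits 01011011 = 91

91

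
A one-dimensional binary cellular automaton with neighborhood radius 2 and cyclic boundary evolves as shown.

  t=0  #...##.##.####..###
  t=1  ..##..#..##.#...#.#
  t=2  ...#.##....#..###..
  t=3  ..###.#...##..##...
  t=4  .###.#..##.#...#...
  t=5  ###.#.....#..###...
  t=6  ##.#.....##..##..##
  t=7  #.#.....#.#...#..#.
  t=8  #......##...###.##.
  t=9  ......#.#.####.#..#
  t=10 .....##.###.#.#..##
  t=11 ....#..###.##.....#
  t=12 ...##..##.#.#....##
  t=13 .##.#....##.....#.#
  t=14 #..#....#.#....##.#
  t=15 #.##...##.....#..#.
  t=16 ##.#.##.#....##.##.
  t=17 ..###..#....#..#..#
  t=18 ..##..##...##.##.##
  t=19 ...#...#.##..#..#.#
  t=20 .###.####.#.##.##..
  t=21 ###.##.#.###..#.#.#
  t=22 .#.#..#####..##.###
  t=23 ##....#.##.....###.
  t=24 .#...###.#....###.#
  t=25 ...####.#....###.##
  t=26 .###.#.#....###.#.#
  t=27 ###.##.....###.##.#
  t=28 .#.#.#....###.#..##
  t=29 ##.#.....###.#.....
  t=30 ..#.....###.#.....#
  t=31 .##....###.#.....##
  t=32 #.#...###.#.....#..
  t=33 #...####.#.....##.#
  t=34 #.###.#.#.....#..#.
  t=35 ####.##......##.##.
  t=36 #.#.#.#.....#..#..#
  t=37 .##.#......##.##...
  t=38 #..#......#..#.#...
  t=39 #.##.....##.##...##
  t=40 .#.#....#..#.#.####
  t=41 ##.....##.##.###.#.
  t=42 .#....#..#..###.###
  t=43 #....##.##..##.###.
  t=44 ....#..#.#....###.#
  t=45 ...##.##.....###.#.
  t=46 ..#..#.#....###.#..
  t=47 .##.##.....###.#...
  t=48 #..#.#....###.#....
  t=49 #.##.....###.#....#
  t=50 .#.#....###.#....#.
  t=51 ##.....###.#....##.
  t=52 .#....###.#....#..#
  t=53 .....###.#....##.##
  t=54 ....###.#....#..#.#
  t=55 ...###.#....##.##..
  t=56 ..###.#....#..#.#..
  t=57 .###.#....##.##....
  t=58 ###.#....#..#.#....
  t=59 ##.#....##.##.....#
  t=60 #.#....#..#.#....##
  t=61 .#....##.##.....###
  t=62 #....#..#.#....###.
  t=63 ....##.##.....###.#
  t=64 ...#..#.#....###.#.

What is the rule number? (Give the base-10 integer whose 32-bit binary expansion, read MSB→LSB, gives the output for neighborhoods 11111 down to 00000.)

3433453756

  #####|#  b31=1 t=22,i=8
  ####.|#  b30=1 t=0,i=12
  ###.#|.  b29=0 t=3,i=4
  ###..|.  b28=0 t=0,i=0
  ##.##|#  b27=1 t=0,i=6
  ##.#.|#  b26=1 t=1,i=11
  ##..#|.  b25=0 t=0,i=14
  ##...|.  b24=0 t=0,i=1
  #.###|#  b23=1 t=0,i=10
  #.##.|.  b22=0 t=0,i=7
  #.#.#|#  b21=1 t=7,i=0
  #.#..|.  b20=0 t=1,i=12
  #..##|.  b19=0 t=0,i=15
  #..#.|#  b18=1 t=1,i=5
  #...#|#  b17=1 t=0,i=2
  #....|.  b16=0 t=2,i=8
  .####|.  b15=0 t=0,i=11
  .###.|#  b14=1 t=2,i=15
  .##.#|.  b13=0 t=0,i=5
  .##..|#  b12=1 t=1,i=3
  .#.##|#  b11=1 t=2,i=4
  .#.#.|.  b10=0 t=1,i=17
  .#..#|.  b9=0 t=1,i=0
  .#...|.  b8=0 t=1,i=13
  ..###|#  b7=1 t=0,i=16
  ..##.|.  b6=0 t=0,i=4
  ..#.#|#  b5=1 t=1,i=16
  ..#..|#  b4=1 t=1,i=6
  ...##|#  b3=1 t=0,i=3
  ...#.|#  b2=1 t=1,i=15
  ....#|.  b1=0 t=2,i=1
  .....|.  b0=0 t=2,i=0
  bits 11001100101001100101100010111100 = 3433453756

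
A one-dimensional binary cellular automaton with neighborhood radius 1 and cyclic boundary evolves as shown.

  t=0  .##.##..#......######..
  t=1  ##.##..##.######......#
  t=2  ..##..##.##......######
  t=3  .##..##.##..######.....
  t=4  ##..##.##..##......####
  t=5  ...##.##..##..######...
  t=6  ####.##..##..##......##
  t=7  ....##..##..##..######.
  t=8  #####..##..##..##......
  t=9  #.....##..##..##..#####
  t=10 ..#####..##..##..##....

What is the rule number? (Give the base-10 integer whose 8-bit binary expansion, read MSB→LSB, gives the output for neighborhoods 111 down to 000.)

  nb ###: next=.  (t=0,i=16, bit7=0)
  nb ##.: next=.  (t=0,i=2, bit6=0)
  nb #.#: next=#  (t=0,i=3, bit5=1)
  nb #..: next=.  (t=0,i=6, bit4=0)
  nb .##: next=#  (t=0,i=1, bit3=1)
  nb .#.: next=#  (t=0,i=8, bit2=1)
  nb ..#: next=#  (t=0,i=0, bit1=1)
  nb ...: next=#  (t=0,i=10, bit0=1)
  bits 00101111 = 47

47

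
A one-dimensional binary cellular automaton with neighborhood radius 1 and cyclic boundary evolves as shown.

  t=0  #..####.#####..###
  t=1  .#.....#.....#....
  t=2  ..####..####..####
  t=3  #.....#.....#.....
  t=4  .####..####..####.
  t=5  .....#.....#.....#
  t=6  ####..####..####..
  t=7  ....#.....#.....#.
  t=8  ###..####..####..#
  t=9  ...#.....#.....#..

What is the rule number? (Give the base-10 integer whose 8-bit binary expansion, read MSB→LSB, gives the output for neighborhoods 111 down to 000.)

49

  ###|.  b7=0 t=0,i=4
  ##.|.  b6=0 t=0,i=0
  #.#|#  b5=1 t=0,i=7
  #..|#  b4=1 t=0,i=1
  .##|.  b3=0 t=0,i=3
  .#.|.  b2=0 t=1,i=1
  ..#|.  b1=0 t=0,i=2
  ...|#  b0=1 t=1,i=3
  bits 00110001 = 49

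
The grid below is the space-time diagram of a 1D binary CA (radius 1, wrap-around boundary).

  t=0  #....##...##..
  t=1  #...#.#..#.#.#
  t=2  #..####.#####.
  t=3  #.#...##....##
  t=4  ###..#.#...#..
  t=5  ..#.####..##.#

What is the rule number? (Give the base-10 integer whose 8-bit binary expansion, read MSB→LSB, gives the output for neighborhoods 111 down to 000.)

102

  ###|.  b7=0 t=2,i=4
  ##.|#  b6=1 t=0,i=6
  #.#|#  b5=1 t=1,i=5
  #..|.  b4=0 t=0,i=1
  .##|.  b3=0 t=0,i=5
  .#.|#  b2=1 t=0,i=0
  ..#|#  b1=1 t=0,i=4
  ...|.  b0=0 t=0,i=2
  bits 01100110 = 102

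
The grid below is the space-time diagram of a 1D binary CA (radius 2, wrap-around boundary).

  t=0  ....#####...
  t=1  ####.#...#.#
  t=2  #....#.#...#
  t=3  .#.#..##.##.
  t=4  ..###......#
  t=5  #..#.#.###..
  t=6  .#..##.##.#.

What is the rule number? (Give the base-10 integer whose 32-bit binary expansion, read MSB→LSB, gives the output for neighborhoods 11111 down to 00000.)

62047755

  #####|.  b31=0 t=0,i=6
  ####.|.  b30=0 t=0,i=7
  ###.#|.  b29=0 t=1,i=3
  ###..|.  b28=0 t=0,i=8
  ##.##|.  b27=0 t=3,i=8
  ##.#.|.  b26=0 t=1,i=4
  ##..#|#  b25=1 t=3,i=11
  ##...|#  b24=1 t=0,i=9
  #.###|#  b23=1 t=1,i=11
  #.##.|.  b22=0 t=3,i=9
  #.#.#|#  b21=1 t=5,i=5
  #.#..|#  b20=1 t=1,i=5
  #..##|.  b19=0 t=3,i=5
  #..#.|.  b18=0 t=3,i=0
  #...#|#  b17=1 t=1,i=7
  #....|.  b16=0 t=0,i=10
  .####|#  b15=1 t=0,i=5
  .###.|#  b14=1 t=4,i=3
  .##.#|.  b13=0 t=3,i=7
  .##..|.  b12=0 t=2,i=0
  .#.##|.  b11=0 t=1,i=10
  .#.#.|#  b10=1 t=2,i=6
  .#..#|#  b9=1 t=3,i=4
  .#...|.  b8=0 t=1,i=6
  ..###|.  b7=0 t=0,i=4
  ..##.|.  b6=0 t=2,i=11
  ..#.#|.  b5=0 t=1,i=9
  ..#..|.  b4=0 t=4,i=11
  ...##|#  b3=1 t=0,i=3
  ...#.|.  b2=0 t=1,i=8
  ....#|#  b1=1 t=0,i=2
  .....|#  b0=1 t=0,i=0
  bits 00000011101100101100011000001011 = 62047755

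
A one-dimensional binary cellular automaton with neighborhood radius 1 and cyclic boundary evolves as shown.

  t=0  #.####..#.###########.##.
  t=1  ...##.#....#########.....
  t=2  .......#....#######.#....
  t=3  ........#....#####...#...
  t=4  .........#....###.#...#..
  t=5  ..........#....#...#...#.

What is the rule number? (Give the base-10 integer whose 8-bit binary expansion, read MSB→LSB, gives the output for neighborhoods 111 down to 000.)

  ###|#  b7=1 t=0,i=3
  ##.|.  b6=0 t=0,i=5
  #.#|.  b5=0 t=0,i=1
  #..|#  b4=1 t=0,i=6
  .##|.  b3=0 t=0,i=2
  .#.|.  b2=0 t=0,i=0
  ..#|.  b1=0 t=0,i=7
  ...|.  b0=0 t=1,i=0
  bits 10010000 = 144

144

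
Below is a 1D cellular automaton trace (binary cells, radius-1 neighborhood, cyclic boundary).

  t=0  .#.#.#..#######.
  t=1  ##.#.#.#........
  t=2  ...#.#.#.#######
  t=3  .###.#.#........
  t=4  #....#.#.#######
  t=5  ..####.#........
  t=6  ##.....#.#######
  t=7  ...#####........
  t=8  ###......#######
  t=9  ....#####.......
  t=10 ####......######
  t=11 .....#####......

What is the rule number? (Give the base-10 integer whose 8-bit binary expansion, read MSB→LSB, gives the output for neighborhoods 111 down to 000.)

  [7] ### => .  t=0,i=9
  [6] ##. => .  t=0,i=14
  [5] #.# => .  t=0,i=2
  [4] #.. => .  t=0,i=6
  [3] .## => .  t=0,i=8
  [2] .#. => #  t=0,i=1
  [1] ..# => #  t=0,i=0
  [0] ... => #  t=1,i=9
  bits 00000111 = 7

7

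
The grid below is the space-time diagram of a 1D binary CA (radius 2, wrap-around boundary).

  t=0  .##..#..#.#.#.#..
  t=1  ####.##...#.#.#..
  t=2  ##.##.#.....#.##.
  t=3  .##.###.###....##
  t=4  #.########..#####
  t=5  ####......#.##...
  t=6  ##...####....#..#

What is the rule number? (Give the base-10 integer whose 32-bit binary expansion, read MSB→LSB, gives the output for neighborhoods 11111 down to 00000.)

  ##### -> .   bit 31 = 0  t=4,i=4
  ####. -> .   bit 30 = 0  t=1,i=2
  ###.# -> #   bit 29 = 1  t=1,i=3
  ###.. -> .   bit 28 = 0  t=3,i=10
  ##.## -> #   bit 27 = 1  t=1,i=4
  ##.#. -> #   bit 26 = 1  t=2,i=5
  ##..# -> #   bit 25 = 1  t=0,i=3
  ##... -> .   bit 24 = 0  t=1,i=7
  #.### -> #   bit 23 = 1  t=3,i=4
  #.##. -> .   bit 22 = 0  t=1,i=5
  #.#.# -> #   bit 21 = 1  t=0,i=10
  #.#.. -> #   bit 20 = 1  t=0,i=14
  #..## -> .   bit 19 = 0  t=1,i=16
  #..#. -> .   bit 18 = 0  t=0,i=4
  #...# -> .   bit 17 = 0  t=0,i=16
  #.... -> #   bit 16 = 1  t=2,i=8
  .#### -> #   bit 15 = 1  t=1,i=1
  .###. -> #   bit 14 = 1  t=3,i=5
  .##.# -> #   bit 13 = 1  t=2,i=1
  .##.. -> #   bit 12 = 1  t=0,i=2
  .#.## -> .   bit 11 = 0  t=2,i=13
  .#.#. -> .   bit 10 = 0  t=0,i=9
  .#..# -> #   bit 9 = 1  t=0,i=6
  .#... -> .   bit 8 = 0  t=0,i=15
  ..### -> #   bit 7 = 1  t=1,i=0
  ..##. -> #   bit 6 = 1  t=0,i=1
  ..#.# -> .   bit 5 = 0  t=0,i=8
  ..#.. -> #   bit 4 = 1  t=0,i=5
  ...## -> #   bit 3 = 1  t=0,i=0
  ...#. -> .   bit 2 = 0  t=1,i=9
  ....# -> #   bit 1 = 1  t=2,i=10
  ..... -> #   bit 0 = 1  t=2,i=9
  bits 00101110101100011111001011011011 = 783413979

783413979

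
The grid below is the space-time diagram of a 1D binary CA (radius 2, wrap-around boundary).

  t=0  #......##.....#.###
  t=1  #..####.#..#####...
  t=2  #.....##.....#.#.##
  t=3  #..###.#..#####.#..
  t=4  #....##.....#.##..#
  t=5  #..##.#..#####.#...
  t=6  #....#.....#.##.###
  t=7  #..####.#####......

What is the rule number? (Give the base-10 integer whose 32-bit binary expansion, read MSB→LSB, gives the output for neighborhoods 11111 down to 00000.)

3020299583

  [31] ##### => #  t=1,i=13
  [30] ####. => .  t=0,i=18
  [29] ###.# => #  t=1,i=6
  [28] ###.. => #  t=0,i=0
  [27] ##.## => .  t=6,i=15
  [26] ##.#. => #  t=1,i=7
  [25] ##..# => .  t=4,i=16
  [24] ##... => .  t=0,i=1
  [23] #.### => .  t=0,i=16
  [22] #.##. => .  t=4,i=14
  [21] #.#.# => .  t=2,i=15
  [20] #.#.. => .  t=1,i=8
  [19] #..## => .  t=1,i=2
  [18] #..#. => #  t=3,i=18
  [17] #...# => #  t=1,i=17
  [16] #.... => .  t=0,i=2
  [15] .#### => .  t=0,i=17
  [14] .###. => .  t=2,i=18
  [13] .##.# => .  t=5,i=4
  [12] .##.. => #  t=0,i=8
  [11] .#.## => #  t=0,i=15
  [10] .#.#. => #  t=2,i=14
  [9] .#..# => .  t=1,i=1
  [8] .#... => #  t=5,i=16
  [7] ..### => .  t=1,i=3
  [6] ..##. => .  t=0,i=7
  [5] ..#.# => #  t=0,i=14
  [4] ..#.. => #  t=1,i=0
  [3] ...## => #  t=0,i=6
  [2] ...#. => #  t=0,i=13
  [1] ....# => #  t=0,i=5
  [0] ..... => #  t=0,i=3
  bits 10110100000001100001110100111111 = 3020299583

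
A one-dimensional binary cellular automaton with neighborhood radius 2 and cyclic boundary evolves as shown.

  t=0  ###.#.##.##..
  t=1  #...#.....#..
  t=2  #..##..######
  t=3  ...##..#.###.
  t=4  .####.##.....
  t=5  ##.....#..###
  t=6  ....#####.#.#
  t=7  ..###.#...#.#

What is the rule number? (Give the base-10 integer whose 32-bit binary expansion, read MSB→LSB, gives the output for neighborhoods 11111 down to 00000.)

2150896383

  nb #####: next=#  (t=2,i=9, bit31=1)
  nb ####.: next=.  (t=2,i=12, bit30=0)
  nb ###.#: next=.  (t=0,i=2, bit29=0)
  nb ###..: next=.  (t=2,i=0, bit28=0)
  nb ##.##: next=.  (t=0,i=8, bit27=0)
  nb ##.#.: next=.  (t=0,i=3, bit26=0)
  nb ##..#: next=.  (t=0,i=11, bit25=0)
  nb ##...: next=.  (t=3,i=12, bit24=0)
  nb #.###: next=.  (t=3,i=9, bit23=0)
  nb #.##.: next=.  (t=0,i=6, bit22=0)
  nb #.#.#: next=#  (t=0,i=4, bit21=1)
  nb #.#..: next=#  (t=6,i=12, bit20=1)
  nb #..##: next=.  (t=0,i=12, bit19=0)
  nb #..#.: next=#  (t=1,i=12, bit18=1)
  nb #...#: next=.  (t=1,i=2, bit17=0)
  nb #....: next=.  (t=1,i=6, bit16=0)
  nb .####: next=.  (t=2,i=8, bit15=0)
  nb .###.: next=.  (t=0,i=1, bit14=0)
  nb .##.#: next=.  (t=0,i=7, bit13=0)
  nb .##..: next=#  (t=0,i=10, bit12=1)
  nb .#.##: next=.  (t=0,i=5, bit11=0)
  nb .#.#.: next=.  (t=6,i=11, bit10=0)
  nb .#..#: next=#  (t=1,i=11, bit9=1)
  nb .#...: next=.  (t=1,i=1, bit8=0)
  nb ..###: next=#  (t=0,i=0, bit7=1)
  nb ..##.: next=#  (t=2,i=3, bit6=1)
  nb ..#.#: next=#  (t=3,i=7, bit5=1)
  nb ..#..: next=#  (t=1,i=0, bit4=1)
  nb ...##: next=#  (t=3,i=2, bit3=1)
  nb ...#.: next=#  (t=1,i=3, bit2=1)
  nb ....#: next=#  (t=1,i=8, bit1=1)
  nb .....: next=#  (t=1,i=7, bit0=1)
  bits 10000000001101000001001011111111 = 2150896383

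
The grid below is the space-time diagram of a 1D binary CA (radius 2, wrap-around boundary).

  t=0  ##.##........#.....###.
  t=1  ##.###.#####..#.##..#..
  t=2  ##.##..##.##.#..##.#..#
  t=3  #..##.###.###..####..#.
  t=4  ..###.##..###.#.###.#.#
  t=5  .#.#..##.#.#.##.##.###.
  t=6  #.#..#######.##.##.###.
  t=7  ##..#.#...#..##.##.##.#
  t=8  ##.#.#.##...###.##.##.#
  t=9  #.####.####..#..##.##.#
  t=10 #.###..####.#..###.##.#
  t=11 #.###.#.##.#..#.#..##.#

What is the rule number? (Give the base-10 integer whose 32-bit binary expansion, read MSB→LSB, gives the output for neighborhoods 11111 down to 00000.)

1441723715

  [31] ##### => .  t=1,i=9
  [30] ####. => #  t=1,i=10
  [29] ###.# => .  t=0,i=21
  [28] ###.. => #  t=1,i=11
  [27] ##.## => .  t=0,i=2
  [26] ##.#. => #  t=2,i=12
  [25] ##..# => .  t=1,i=12
  [24] ##... => #  t=0,i=5
  [23] #.### => #  t=1,i=3
  [22] #.##. => #  t=0,i=0
  [21] #.#.# => #  t=4,i=14
  [20] #.#.. => .  t=2,i=13
  [19] #..## => #  t=1,i=22
  [18] #..#. => #  t=1,i=13
  [17] #...# => #  t=7,i=8
  [16] #.... => .  t=0,i=6
  [15] .#### => #  t=1,i=8
  [14] .###. => #  t=0,i=20
  [13] .##.# => #  t=0,i=1
  [12] .##.. => #  t=0,i=4
  [11] .#.## => .  t=1,i=15
  [10] .#.#. => #  t=3,i=22
  [9] .#..# => .  t=1,i=21
  [8] .#... => #  t=0,i=14
  [7] ..### => .  t=0,i=19
  [6] ..##. => #  t=1,i=0
  [5] ..#.# => .  t=1,i=14
  [4] ..#.. => .  t=0,i=13
  [3] ...## => .  t=0,i=18
  [2] ...#. => .  t=0,i=12
  [1] ....# => #  t=0,i=11
  [0] ..... => #  t=0,i=7
  bits 01010101111011101111010101000011 = 1441723715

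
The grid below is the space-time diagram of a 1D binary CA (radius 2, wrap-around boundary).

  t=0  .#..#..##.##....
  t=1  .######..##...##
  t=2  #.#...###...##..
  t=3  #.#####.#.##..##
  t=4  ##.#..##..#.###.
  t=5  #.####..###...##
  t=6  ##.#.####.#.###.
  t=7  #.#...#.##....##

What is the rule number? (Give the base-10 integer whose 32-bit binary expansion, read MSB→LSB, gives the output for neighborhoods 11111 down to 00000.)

  ##### -> .   bit 31 = 0  t=1,i=3
  ####. -> .   bit 30 = 0  t=1,i=5
  ###.# -> #   bit 29 = 1  t=3,i=0
  ###.. -> #   bit 28 = 1  t=1,i=6
  ##.## -> #   bit 27 = 1  t=0,i=9
  ##.#. -> #   bit 26 = 1  t=3,i=7
  ##..# -> #   bit 25 = 1  t=1,i=7
  ##... -> .   bit 24 = 0  t=0,i=12
  #.### -> .   bit 23 = 0  t=1,i=1
  #.##. -> #   bit 22 = 1  t=0,i=10
  #.#.# -> .   bit 21 = 0  t=3,i=8
  #.#.. -> #   bit 20 = 1  t=2,i=2
  #..## -> #   bit 19 = 1  t=0,i=6
  #..#. -> #   bit 18 = 1  t=0,i=3
  #...# -> #   bit 17 = 1  t=1,i=12
  #.... -> .   bit 16 = 0  t=0,i=13
  .#### -> #   bit 15 = 1  t=1,i=2
  .###. -> .   bit 14 = 0  t=2,i=7
  .##.# -> .   bit 13 = 0  t=0,i=8
  .##.. -> .   bit 12 = 0  t=0,i=11
  .#.## -> .   bit 11 = 0  t=3,i=9
  .#.#. -> .   bit 10 = 0  t=2,i=1
  .#..# -> #   bit 9 = 1  t=0,i=2
  .#... -> #   bit 8 = 1  t=2,i=3
  ..### -> #   bit 7 = 1  t=2,i=6
  ..##. -> .   bit 6 = 0  t=0,i=7
  ..#.# -> #   bit 5 = 1  t=2,i=0
  ..#.. -> #   bit 4 = 1  t=0,i=1
  ...## -> #   bit 3 = 1  t=1,i=13
  ...#. -> .   bit 2 = 0  t=0,i=0
  ....# -> #   bit 1 = 1  t=0,i=15
  ..... -> #   bit 0 = 1  t=0,i=14
  bits 00111110010111101000001110111011 = 1046381499

1046381499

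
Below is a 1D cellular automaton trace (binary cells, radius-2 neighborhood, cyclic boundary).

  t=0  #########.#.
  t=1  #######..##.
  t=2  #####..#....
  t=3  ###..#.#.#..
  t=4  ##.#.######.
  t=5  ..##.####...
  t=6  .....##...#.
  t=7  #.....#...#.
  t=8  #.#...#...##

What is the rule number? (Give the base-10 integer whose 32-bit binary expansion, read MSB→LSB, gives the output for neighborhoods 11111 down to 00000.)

2259801776

  ##### -> #   bit 31 = 1  t=0,i=2
  ####. -> .   bit 30 = 0  t=0,i=7
  ###.# -> .   bit 29 = 0  t=0,i=8
  ###.. -> .   bit 28 = 0  t=1,i=6
  ##.## -> .   bit 27 = 0  t=1,i=11
  ##.#. -> #   bit 26 = 1  t=0,i=9
  ##..# -> #   bit 25 = 1  t=1,i=7
  ##... -> .   bit 24 = 0  t=5,i=9
  #.### -> #   bit 23 = 1  t=0,i=0
  #.##. -> .   bit 22 = 0  t=4,i=0
  #.#.# -> #   bit 21 = 1  t=0,i=10
  #.#.. -> #   bit 20 = 1  t=3,i=9
  #..## -> .   bit 19 = 0  t=1,i=8
  #..#. -> .   bit 18 = 0  t=2,i=6
  #...# -> .   bit 17 = 0  t=6,i=8
  #.... -> #   bit 16 = 1  t=2,i=9
  .#### -> #   bit 15 = 1  t=0,i=1
  .###. -> #   bit 14 = 1  t=3,i=1
  .##.# -> .   bit 13 = 0  t=1,i=10
  .##.. -> #   bit 12 = 1  t=6,i=6
  .#.## -> .   bit 11 = 0  t=0,i=11
  .#.#. -> #   bit 10 = 1  t=3,i=6
  .#..# -> #   bit 9 = 1  t=3,i=10
  .#... -> .   bit 8 = 0  t=2,i=8
  ..### -> #   bit 7 = 1  t=2,i=0
  ..##. -> .   bit 6 = 0  t=1,i=9
  ..#.# -> #   bit 5 = 1  t=3,i=5
  ..#.. -> #   bit 4 = 1  t=2,i=7
  ...## -> .   bit 3 = 0  t=2,i=11
  ...#. -> .   bit 2 = 0  t=6,i=9
  ....# -> .   bit 1 = 0  t=2,i=10
  ..... -> .   bit 0 = 0  t=5,i=11
  bits 10000110101100011101011010110000 = 2259801776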